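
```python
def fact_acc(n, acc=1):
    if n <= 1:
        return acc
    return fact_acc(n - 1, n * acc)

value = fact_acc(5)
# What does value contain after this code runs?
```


fact_acc(5, 1)
= fact_acc(4, 5 * 1) = fact_acc(4, 5)
= fact_acc(3, 4 * 5) = fact_acc(3, 20)
= fact_acc(2, 3 * 20) = fact_acc(2, 60)
= fact_acc(1, 2 * 60) = fact_acc(1, 120)
n <= 1, return acc = 120


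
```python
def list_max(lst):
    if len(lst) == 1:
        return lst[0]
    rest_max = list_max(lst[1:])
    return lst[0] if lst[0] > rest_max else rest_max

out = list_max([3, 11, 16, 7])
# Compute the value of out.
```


list_max([3, 11, 16, 7])
= compare 3 with list_max([11, 16, 7])
= compare 11 with list_max([16, 7])
= compare 16 with list_max([7])
Base: list_max([7]) = 7
compare 16 with 7: max = 16
compare 11 with 16: max = 16
compare 3 with 16: max = 16
= 16


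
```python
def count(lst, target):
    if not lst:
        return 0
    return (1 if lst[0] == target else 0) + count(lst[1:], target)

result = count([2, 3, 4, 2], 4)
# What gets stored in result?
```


count([2, 3, 4, 2], 4)
lst[0]=2 != 4: 0 + count([3, 4, 2], 4)
lst[0]=3 != 4: 0 + count([4, 2], 4)
lst[0]=4 == 4: 1 + count([2], 4)
lst[0]=2 != 4: 0 + count([], 4)
= 1


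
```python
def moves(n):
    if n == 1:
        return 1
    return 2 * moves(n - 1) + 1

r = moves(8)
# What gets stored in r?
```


moves(8)
= 2 * moves(7) + 1
= 2 * (2 * moves(6) + 1) + 1
= 2 * (2 * (2 * moves(5) + 1) + 1) + 1
= 2 * (2 * (2 * (2 * moves(4) + 1) + 1) + 1) + 1
= 2 * (2 * (2 * (2 * (2 * moves(3) + 1) + 1) + 1) + 1) + 1
= 2 * (2 * (2 * (2 * (2 * (2 * moves(2) + 1) + 1) + 1) + 1) + 1) + 1
= 2 * (2 * (2 * (2 * (2 * (2 * (2 * moves(1) + 1) + 1) + 1) + 1) + 1) + 1) + 1
Now compute bottom-up:
moves(1) = 1
moves(2) = 2 * 1 + 1 = 3
moves(3) = 2 * 3 + 1 = 7
moves(4) = 2 * 7 + 1 = 15
moves(5) = 2 * 15 + 1 = 31
moves(6) = 2 * 31 + 1 = 63
moves(7) = 2 * 63 + 1 = 127
moves(8) = 2 * 127 + 1 = 255
= 255


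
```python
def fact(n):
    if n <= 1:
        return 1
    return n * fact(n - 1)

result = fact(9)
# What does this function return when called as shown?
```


fact(9)
= 9 * fact(8)
= 9 * 8 * fact(7)
= 9 * 8 * 7 * fact(6)
= 9 * 8 * 7 * 6 * fact(5)
= 9 * 8 * 7 * 6 * 5 * fact(4)
= 9 * 8 * 7 * 6 * 5 * 4 * fact(3)
= 9 * 8 * 7 * 6 * 5 * 4 * 3 * fact(2)
= 9 * 8 * 7 * 6 * 5 * 4 * 3 * 2 * fact(1)
= 9 * 8 * 7 * 6 * 5 * 4 * 3 * 2 * 1
= 362880


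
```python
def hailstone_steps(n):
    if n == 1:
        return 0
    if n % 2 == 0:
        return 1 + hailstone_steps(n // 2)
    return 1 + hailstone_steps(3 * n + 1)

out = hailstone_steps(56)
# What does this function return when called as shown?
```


hailstone_steps(56)
56 is even -> hailstone_steps(28)
28 is even -> hailstone_steps(14)
14 is even -> hailstone_steps(7)
7 is odd -> 3*7+1 = 22 -> hailstone_steps(22)
22 is even -> hailstone_steps(11)
11 is odd -> 3*11+1 = 34 -> hailstone_steps(34)
34 is even -> hailstone_steps(17)
17 is odd -> 3*17+1 = 52 -> hailstone_steps(52)
52 is even -> hailstone_steps(26)
26 is even -> hailstone_steps(13)
13 is odd -> 3*13+1 = 40 -> hailstone_steps(40)
40 is even -> hailstone_steps(20)
20 is even -> hailstone_steps(10)
10 is even -> hailstone_steps(5)
5 is odd -> 3*5+1 = 16 -> hailstone_steps(16)
16 is even -> hailstone_steps(8)
8 is even -> hailstone_steps(4)
4 is even -> hailstone_steps(2)
2 is even -> hailstone_steps(1)
Reached 1 after 19 steps
= 19


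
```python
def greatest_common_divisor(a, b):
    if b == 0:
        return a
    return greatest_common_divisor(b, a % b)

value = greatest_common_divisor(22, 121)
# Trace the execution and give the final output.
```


greatest_common_divisor(22, 121)
= greatest_common_divisor(121, 22 % 121) = greatest_common_divisor(121, 22)
= greatest_common_divisor(22, 121 % 22) = greatest_common_divisor(22, 11)
= greatest_common_divisor(11, 22 % 11) = greatest_common_divisor(11, 0)
b == 0, return a = 11


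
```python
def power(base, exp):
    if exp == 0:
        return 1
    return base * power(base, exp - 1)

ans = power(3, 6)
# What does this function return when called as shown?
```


power(3, 6)
= 3 * power(3, 5)
= 3 * 3 * power(3, 4)
= 3 * 3 * 3 * power(3, 3)
= 3 * 3 * 3 * 3 * power(3, 2)
= 3 * 3 * 3 * 3 * 3 * power(3, 1)
= 3 * 3 * 3 * 3 * 3 * 3 * power(3, 0)
= 3 * 3 * 3 * 3 * 3 * 3 * 1
= 729


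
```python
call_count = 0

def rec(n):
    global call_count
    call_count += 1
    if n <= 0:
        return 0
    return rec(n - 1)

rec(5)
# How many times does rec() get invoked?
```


rec(5) calls rec(4) calls ... calls rec(0)
Total calls: 5 + 1 (for base case) = 6


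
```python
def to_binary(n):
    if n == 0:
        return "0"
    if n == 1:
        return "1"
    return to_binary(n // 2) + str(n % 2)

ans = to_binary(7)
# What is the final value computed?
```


to_binary(7)
= to_binary(3) + "1"
= to_binary(1) + "1" + "1"
= "1" + "1" + "1"
= "111"


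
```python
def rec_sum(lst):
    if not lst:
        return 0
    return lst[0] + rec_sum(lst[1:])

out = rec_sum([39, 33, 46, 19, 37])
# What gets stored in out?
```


rec_sum([39, 33, 46, 19, 37])
= 39 + rec_sum([33, 46, 19, 37])
= 39 + 33 + rec_sum([46, 19, 37])
= 39 + 33 + 46 + rec_sum([19, 37])
= 39 + 33 + 46 + 19 + rec_sum([37])
= 39 + 33 + 46 + 19 + 37 + rec_sum([])
= 39 + 33 + 46 + 19 + 37 + 0
= 174


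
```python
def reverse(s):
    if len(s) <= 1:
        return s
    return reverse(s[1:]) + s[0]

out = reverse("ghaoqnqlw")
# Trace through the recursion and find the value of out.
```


reverse("ghaoqnqlw")
= reverse("haoqnqlw") + "g"
= reverse("aoqnqlw") + "h" + "g"
= reverse("oqnqlw") + "a" + "h" + "g"
= reverse("qnqlw") + "o" + "a" + "h" + "g"
= reverse("nqlw") + "q" + "o" + "a" + "h" + "g"
= reverse("qlw") + "n" + "q" + "o" + "a" + "h" + "g"
= reverse("lw") + "q" + "n" + "q" + "o" + "a" + "h" + "g"
= reverse("w") + "l" + "q" + "n" + "q" + "o" + "a" + "h" + "g"
= "w" + "l" + "q" + "n" + "q" + "o" + "a" + "h" + "g"
= "wlqnqoahg"


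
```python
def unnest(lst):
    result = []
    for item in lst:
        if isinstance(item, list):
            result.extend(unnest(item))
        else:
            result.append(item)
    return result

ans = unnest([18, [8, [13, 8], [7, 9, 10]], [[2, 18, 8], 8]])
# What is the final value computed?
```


unnest([18, [8, [13, 8], [7, 9, 10]], [[2, 18, 8], 8]])
Processing each element:
  18 is not a list -> append 18
  [8, [13, 8], [7, 9, 10]] is a list -> unnest recursively -> [8, 13, 8, 7, 9, 10]
  [[2, 18, 8], 8] is a list -> unnest recursively -> [2, 18, 8, 8]
= [18, 8, 13, 8, 7, 9, 10, 2, 18, 8, 8]


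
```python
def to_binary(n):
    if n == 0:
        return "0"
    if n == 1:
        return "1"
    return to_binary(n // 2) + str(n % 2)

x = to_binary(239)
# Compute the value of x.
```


to_binary(239)
= to_binary(119) + "1"
= to_binary(59) + "1" + "1"
= to_binary(29) + "1" + "1" + "1"
= to_binary(14) + "1" + "1" + "1" + "1"
= to_binary(7) + "0" + "1" + "1" + "1" + "1"
= to_binary(3) + "1" + "0" + "1" + "1" + "1" + "1"
= to_binary(1) + "1" + "1" + "0" + "1" + "1" + "1" + "1"
= "1" + "1" + "1" + "0" + "1" + "1" + "1" + "1"
= "11101111"


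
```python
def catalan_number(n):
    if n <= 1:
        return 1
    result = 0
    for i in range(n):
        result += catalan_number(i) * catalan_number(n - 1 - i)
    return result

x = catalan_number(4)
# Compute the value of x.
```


catalan_number(4)
= sum of catalan_number(i) * catalan_number(4-1-i) for i in 0..3
First compute sub-values bottom-up:
  catalan_number(0) = 1, catalan_number(1) = 1
  catalan_number(2) = 1*1 + 1*1 = 2
  catalan_number(3) = 1*2 + 1*1 + 2*1 = 5
Now catalan_number(4):
  catalan_number(0)*catalan_number(3) = 1*5 = 5
  catalan_number(1)*catalan_number(2) = 1*2 = 2
  catalan_number(2)*catalan_number(1) = 2*1 = 2
  catalan_number(3)*catalan_number(0) = 5*1 = 5
= 5 + 2 + 2 + 5
= 14


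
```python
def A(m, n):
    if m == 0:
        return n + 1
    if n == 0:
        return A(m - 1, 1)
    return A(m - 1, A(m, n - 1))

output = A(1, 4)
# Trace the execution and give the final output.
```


A(1, 4)
= A(0, A(1, 3))
First compute A(1, 3) = 5
= A(0, 5)
= 6


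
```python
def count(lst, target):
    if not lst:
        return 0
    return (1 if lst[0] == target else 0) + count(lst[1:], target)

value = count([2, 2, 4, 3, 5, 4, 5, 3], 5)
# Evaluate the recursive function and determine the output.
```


count([2, 2, 4, 3, 5, 4, 5, 3], 5)
lst[0]=2 != 5: 0 + count([2, 4, 3, 5, 4, 5, 3], 5)
lst[0]=2 != 5: 0 + count([4, 3, 5, 4, 5, 3], 5)
lst[0]=4 != 5: 0 + count([3, 5, 4, 5, 3], 5)
lst[0]=3 != 5: 0 + count([5, 4, 5, 3], 5)
lst[0]=5 == 5: 1 + count([4, 5, 3], 5)
lst[0]=4 != 5: 0 + count([5, 3], 5)
lst[0]=5 == 5: 1 + count([3], 5)
lst[0]=3 != 5: 0 + count([], 5)
= 2


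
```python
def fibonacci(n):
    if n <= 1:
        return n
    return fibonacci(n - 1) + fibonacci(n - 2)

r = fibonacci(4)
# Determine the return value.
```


fibonacci(4)
= fibonacci(3) + fibonacci(2)
= (fibonacci(2) + fibonacci(1)) + fibonacci(2)
Computing bottom-up: fibonacci(0)=0, fibonacci(1)=1, fibonacci(2)=1, fibonacci(3)=2, fibonacci(4)=3
= 3


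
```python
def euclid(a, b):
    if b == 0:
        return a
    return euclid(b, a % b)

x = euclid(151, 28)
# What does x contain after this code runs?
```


euclid(151, 28)
= euclid(28, 151 % 28) = euclid(28, 11)
= euclid(11, 28 % 11) = euclid(11, 6)
= euclid(6, 11 % 6) = euclid(6, 5)
= euclid(5, 6 % 5) = euclid(5, 1)
= euclid(1, 5 % 1) = euclid(1, 0)
b == 0, return a = 1


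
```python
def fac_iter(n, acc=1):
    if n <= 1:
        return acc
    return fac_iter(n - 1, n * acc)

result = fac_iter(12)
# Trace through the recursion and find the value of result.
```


fac_iter(12, 1)
= fac_iter(11, 12 * 1) = fac_iter(11, 12)
= fac_iter(10, 11 * 12) = fac_iter(10, 132)
= fac_iter(9, 10 * 132) = fac_iter(9, 1320)
= fac_iter(8, 9 * 1320) = fac_iter(8, 11880)
= fac_iter(7, 8 * 11880) = fac_iter(7, 95040)
= fac_iter(6, 7 * 95040) = fac_iter(6, 665280)
= fac_iter(5, 6 * 665280) = fac_iter(5, 3991680)
= fac_iter(4, 5 * 3991680) = fac_iter(4, 19958400)
= fac_iter(3, 4 * 19958400) = fac_iter(3, 79833600)
= fac_iter(2, 3 * 79833600) = fac_iter(2, 239500800)
= fac_iter(1, 2 * 239500800) = fac_iter(1, 479001600)
n <= 1, return acc = 479001600


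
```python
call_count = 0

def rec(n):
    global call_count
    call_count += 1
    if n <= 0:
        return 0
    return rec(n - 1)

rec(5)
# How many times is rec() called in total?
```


rec(5) calls rec(4) calls ... calls rec(0)
Total calls: 5 + 1 (for base case) = 6


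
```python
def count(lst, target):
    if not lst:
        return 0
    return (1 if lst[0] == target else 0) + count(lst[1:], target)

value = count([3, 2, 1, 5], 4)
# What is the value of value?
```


count([3, 2, 1, 5], 4)
lst[0]=3 != 4: 0 + count([2, 1, 5], 4)
lst[0]=2 != 4: 0 + count([1, 5], 4)
lst[0]=1 != 4: 0 + count([5], 4)
lst[0]=5 != 4: 0 + count([], 4)
= 0


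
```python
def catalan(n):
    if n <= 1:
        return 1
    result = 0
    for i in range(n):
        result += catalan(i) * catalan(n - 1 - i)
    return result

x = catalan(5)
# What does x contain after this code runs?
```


catalan(5)
= sum of catalan(i) * catalan(5-1-i) for i in 0..4
First compute sub-values bottom-up:
  catalan(0) = 1, catalan(1) = 1
  catalan(2) = 1*1 + 1*1 = 2
  catalan(3) = 1*2 + 1*1 + 2*1 = 5
  catalan(4) = 1*5 + 1*2 + 2*1 + 5*1 = 14
Now catalan(5):
  catalan(0)*catalan(4) = 1*14 = 14
  catalan(1)*catalan(3) = 1*5 = 5
  catalan(2)*catalan(2) = 2*2 = 4
  catalan(3)*catalan(1) = 5*1 = 5
  catalan(4)*catalan(0) = 14*1 = 14
= 14 + 5 + 4 + 5 + 14
= 42


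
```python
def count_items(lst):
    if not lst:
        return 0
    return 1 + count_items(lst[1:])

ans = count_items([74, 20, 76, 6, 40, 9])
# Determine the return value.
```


count_items([74, 20, 76, 6, 40, 9])
= 1 + count_items([20, 76, 6, 40, 9])
= 1 + 1 + count_items([76, 6, 40, 9])
= 1 + 1 + 1 + count_items([6, 40, 9])
= 1 + 1 + 1 + 1 + count_items([40, 9])
= 1 + 1 + 1 + 1 + 1 + count_items([9])
= 1 + 1 + 1 + 1 + 1 + 1 + count_items([])
= 1 + 1 + 1 + 1 + 1 + 1 + 0
= 6


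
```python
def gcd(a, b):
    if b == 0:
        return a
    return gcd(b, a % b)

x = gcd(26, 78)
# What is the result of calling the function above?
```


gcd(26, 78)
= gcd(78, 26 % 78) = gcd(78, 26)
= gcd(26, 78 % 26) = gcd(26, 0)
b == 0, return a = 26


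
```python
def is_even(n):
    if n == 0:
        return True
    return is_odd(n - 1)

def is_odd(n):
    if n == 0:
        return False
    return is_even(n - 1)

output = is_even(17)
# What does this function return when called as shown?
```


is_even(17)
= is_odd(16)
= is_even(15)
= is_odd(14)
= is_even(13)
= is_odd(12)
= is_even(11)
= is_odd(10)
= is_even(9)
= is_odd(8)
= is_even(7)
= is_odd(6)
= is_even(5)
= is_odd(4)
= is_even(3)
= is_odd(2)
= is_even(1)
= is_odd(0)
n == 0: return False
= False


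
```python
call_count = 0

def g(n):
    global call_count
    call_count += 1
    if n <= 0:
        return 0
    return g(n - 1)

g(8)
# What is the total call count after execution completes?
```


g(8) calls g(7) calls ... calls g(0)
Total calls: 8 + 1 (for base case) = 9


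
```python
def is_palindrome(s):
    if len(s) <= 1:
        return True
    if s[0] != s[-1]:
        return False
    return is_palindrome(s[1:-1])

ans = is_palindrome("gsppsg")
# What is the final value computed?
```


is_palindrome("gsppsg")
"gsppsg": s[0]='g' == s[-1]='g' -> is_palindrome("spps")
"spps": s[0]='s' == s[-1]='s' -> is_palindrome("pp")
"pp": s[0]='p' == s[-1]='p' -> is_palindrome("")
"": len <= 1 -> True
= True


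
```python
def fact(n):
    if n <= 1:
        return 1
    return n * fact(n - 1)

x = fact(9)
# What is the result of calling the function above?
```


fact(9)
= 9 * fact(8)
= 9 * 8 * fact(7)
= 9 * 8 * 7 * fact(6)
= 9 * 8 * 7 * 6 * fact(5)
= 9 * 8 * 7 * 6 * 5 * fact(4)
= 9 * 8 * 7 * 6 * 5 * 4 * fact(3)
= 9 * 8 * 7 * 6 * 5 * 4 * 3 * fact(2)
= 9 * 8 * 7 * 6 * 5 * 4 * 3 * 2 * fact(1)
= 9 * 8 * 7 * 6 * 5 * 4 * 3 * 2 * 1
= 362880


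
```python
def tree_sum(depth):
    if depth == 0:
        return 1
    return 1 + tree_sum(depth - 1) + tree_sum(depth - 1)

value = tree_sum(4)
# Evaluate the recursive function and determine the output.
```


tree_sum(4)
= 1 + tree_sum(3) + tree_sum(3)
= 1 + 2 * tree_sum(3)
tree_sum(k) = 2^(k+1) - 1
tree_sum(0) = 1
tree_sum(1) = 3
tree_sum(2) = 7
tree_sum(3) = 15
tree_sum(4) = 31
tree_sum(4) = 2^5 - 1 = 31


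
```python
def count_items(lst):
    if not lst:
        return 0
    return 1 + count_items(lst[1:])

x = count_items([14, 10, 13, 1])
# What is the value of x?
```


count_items([14, 10, 13, 1])
= 1 + count_items([10, 13, 1])
= 1 + 1 + count_items([13, 1])
= 1 + 1 + 1 + count_items([1])
= 1 + 1 + 1 + 1 + count_items([])
= 1 + 1 + 1 + 1 + 0
= 4


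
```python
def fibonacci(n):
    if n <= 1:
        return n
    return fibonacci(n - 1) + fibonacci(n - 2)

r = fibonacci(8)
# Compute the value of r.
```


fibonacci(8)
= fibonacci(7) + fibonacci(6)
= (fibonacci(6) + fibonacci(5)) + fibonacci(6)
Computing bottom-up: fibonacci(0)=0, fibonacci(1)=1, fibonacci(2)=1, fibonacci(3)=2, fibonacci(4)=3, fibonacci(5)=5, fibonacci(6)=8, fibonacci(7)=13, fibonacci(8)=21
= 21


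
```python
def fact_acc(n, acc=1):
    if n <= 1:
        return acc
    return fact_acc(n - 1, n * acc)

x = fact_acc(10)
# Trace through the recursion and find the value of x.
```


fact_acc(10, 1)
= fact_acc(9, 10 * 1) = fact_acc(9, 10)
= fact_acc(8, 9 * 10) = fact_acc(8, 90)
= fact_acc(7, 8 * 90) = fact_acc(7, 720)
= fact_acc(6, 7 * 720) = fact_acc(6, 5040)
= fact_acc(5, 6 * 5040) = fact_acc(5, 30240)
= fact_acc(4, 5 * 30240) = fact_acc(4, 151200)
= fact_acc(3, 4 * 151200) = fact_acc(3, 604800)
= fact_acc(2, 3 * 604800) = fact_acc(2, 1814400)
= fact_acc(1, 2 * 1814400) = fact_acc(1, 3628800)
n <= 1, return acc = 3628800


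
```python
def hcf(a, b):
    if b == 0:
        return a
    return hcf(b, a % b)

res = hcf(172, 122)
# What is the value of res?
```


hcf(172, 122)
= hcf(122, 172 % 122) = hcf(122, 50)
= hcf(50, 122 % 50) = hcf(50, 22)
= hcf(22, 50 % 22) = hcf(22, 6)
= hcf(6, 22 % 6) = hcf(6, 4)
= hcf(4, 6 % 4) = hcf(4, 2)
= hcf(2, 4 % 2) = hcf(2, 0)
b == 0, return a = 2


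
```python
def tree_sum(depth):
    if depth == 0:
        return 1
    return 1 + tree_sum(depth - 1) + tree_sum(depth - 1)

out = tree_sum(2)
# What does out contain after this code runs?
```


tree_sum(2)
= 1 + tree_sum(1) + tree_sum(1)
= 1 + 2 * tree_sum(1)
tree_sum(k) = 2^(k+1) - 1
tree_sum(0) = 1
tree_sum(1) = 3
tree_sum(2) = 7
tree_sum(2) = 2^3 - 1 = 7


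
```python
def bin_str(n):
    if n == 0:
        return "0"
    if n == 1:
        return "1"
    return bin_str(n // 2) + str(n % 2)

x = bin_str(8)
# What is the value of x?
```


bin_str(8)
= bin_str(4) + "0"
= bin_str(2) + "0" + "0"
= bin_str(1) + "0" + "0" + "0"
= "1" + "0" + "0" + "0"
= "1000"


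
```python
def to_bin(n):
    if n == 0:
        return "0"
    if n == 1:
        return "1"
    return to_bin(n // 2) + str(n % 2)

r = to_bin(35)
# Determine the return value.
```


to_bin(35)
= to_bin(17) + "1"
= to_bin(8) + "1" + "1"
= to_bin(4) + "0" + "1" + "1"
= to_bin(2) + "0" + "0" + "1" + "1"
= to_bin(1) + "0" + "0" + "0" + "1" + "1"
= "1" + "0" + "0" + "0" + "1" + "1"
= "100011"


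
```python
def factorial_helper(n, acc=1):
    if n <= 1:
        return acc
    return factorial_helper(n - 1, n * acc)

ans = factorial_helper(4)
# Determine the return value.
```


factorial_helper(4, 1)
= factorial_helper(3, 4 * 1) = factorial_helper(3, 4)
= factorial_helper(2, 3 * 4) = factorial_helper(2, 12)
= factorial_helper(1, 2 * 12) = factorial_helper(1, 24)
n <= 1, return acc = 24


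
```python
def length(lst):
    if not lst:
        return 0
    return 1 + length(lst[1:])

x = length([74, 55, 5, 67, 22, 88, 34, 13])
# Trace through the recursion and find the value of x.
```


length([74, 55, 5, 67, 22, 88, 34, 13])
= 1 + length([55, 5, 67, 22, 88, 34, 13])
= 1 + 1 + length([5, 67, 22, 88, 34, 13])
= 1 + 1 + 1 + length([67, 22, 88, 34, 13])
= 1 + 1 + 1 + 1 + length([22, 88, 34, 13])
= 1 + 1 + 1 + 1 + 1 + length([88, 34, 13])
= 1 + 1 + 1 + 1 + 1 + 1 + length([34, 13])
= 1 + 1 + 1 + 1 + 1 + 1 + 1 + length([13])
= 1 + 1 + 1 + 1 + 1 + 1 + 1 + 1 + length([])
= 1 + 1 + 1 + 1 + 1 + 1 + 1 + 1 + 0
= 8


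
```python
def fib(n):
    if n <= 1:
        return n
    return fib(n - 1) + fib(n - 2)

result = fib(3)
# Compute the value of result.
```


fib(3)
= fib(2) + fib(1)
Computing bottom-up: fib(0)=0, fib(1)=1, fib(2)=1, fib(3)=2
= 2


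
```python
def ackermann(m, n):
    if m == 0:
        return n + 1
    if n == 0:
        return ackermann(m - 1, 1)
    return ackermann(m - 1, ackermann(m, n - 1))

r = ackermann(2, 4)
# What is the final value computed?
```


ackermann(2, 4)
= ackermann(1, ackermann(2, 3))
First compute ackermann(2, 3) = 9
= ackermann(1, 9)
= 11


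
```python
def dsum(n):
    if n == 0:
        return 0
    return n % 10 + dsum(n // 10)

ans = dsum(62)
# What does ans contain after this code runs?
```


dsum(62)
= 2 + dsum(6)
= 2 + 6 + dsum(0)
= 2 + 6 + 0
= 8


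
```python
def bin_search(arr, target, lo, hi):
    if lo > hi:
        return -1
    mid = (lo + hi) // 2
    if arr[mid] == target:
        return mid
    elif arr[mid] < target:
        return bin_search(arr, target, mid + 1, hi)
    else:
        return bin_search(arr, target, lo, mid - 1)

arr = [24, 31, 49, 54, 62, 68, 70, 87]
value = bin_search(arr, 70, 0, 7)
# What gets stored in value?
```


bin_search(arr, 70, 0, 7)
lo=0, hi=7, mid=3, arr[mid]=54
54 < 70, search right half
lo=4, hi=7, mid=5, arr[mid]=68
68 < 70, search right half
lo=6, hi=7, mid=6, arr[mid]=70
arr[6] == 70, found at index 6
= 6


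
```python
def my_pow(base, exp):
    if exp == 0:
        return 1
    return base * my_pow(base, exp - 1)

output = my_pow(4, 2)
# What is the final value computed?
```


my_pow(4, 2)
= 4 * my_pow(4, 1)
= 4 * 4 * my_pow(4, 0)
= 4 * 4 * 1
= 16


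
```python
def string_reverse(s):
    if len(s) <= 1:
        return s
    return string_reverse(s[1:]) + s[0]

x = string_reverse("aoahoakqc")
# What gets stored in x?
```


string_reverse("aoahoakqc")
= string_reverse("oahoakqc") + "a"
= string_reverse("ahoakqc") + "o" + "a"
= string_reverse("hoakqc") + "a" + "o" + "a"
= string_reverse("oakqc") + "h" + "a" + "o" + "a"
= string_reverse("akqc") + "o" + "h" + "a" + "o" + "a"
= string_reverse("kqc") + "a" + "o" + "h" + "a" + "o" + "a"
= string_reverse("qc") + "k" + "a" + "o" + "h" + "a" + "o" + "a"
= string_reverse("c") + "q" + "k" + "a" + "o" + "h" + "a" + "o" + "a"
= "c" + "q" + "k" + "a" + "o" + "h" + "a" + "o" + "a"
= "cqkaohaoa"


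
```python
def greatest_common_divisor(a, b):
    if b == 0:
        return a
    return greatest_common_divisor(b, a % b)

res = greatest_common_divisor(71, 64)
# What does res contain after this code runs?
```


greatest_common_divisor(71, 64)
= greatest_common_divisor(64, 71 % 64) = greatest_common_divisor(64, 7)
= greatest_common_divisor(7, 64 % 7) = greatest_common_divisor(7, 1)
= greatest_common_divisor(1, 7 % 1) = greatest_common_divisor(1, 0)
b == 0, return a = 1


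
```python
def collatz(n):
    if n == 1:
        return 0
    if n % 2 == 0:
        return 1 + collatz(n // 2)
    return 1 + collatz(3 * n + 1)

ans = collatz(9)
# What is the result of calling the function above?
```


collatz(9)
9 is odd -> 3*9+1 = 28 -> collatz(28)
28 is even -> collatz(14)
14 is even -> collatz(7)
7 is odd -> 3*7+1 = 22 -> collatz(22)
22 is even -> collatz(11)
11 is odd -> 3*11+1 = 34 -> collatz(34)
34 is even -> collatz(17)
17 is odd -> 3*17+1 = 52 -> collatz(52)
52 is even -> collatz(26)
26 is even -> collatz(13)
13 is odd -> 3*13+1 = 40 -> collatz(40)
40 is even -> collatz(20)
20 is even -> collatz(10)
10 is even -> collatz(5)
5 is odd -> 3*5+1 = 16 -> collatz(16)
16 is even -> collatz(8)
8 is even -> collatz(4)
4 is even -> collatz(2)
2 is even -> collatz(1)
Reached 1 after 19 steps
= 19


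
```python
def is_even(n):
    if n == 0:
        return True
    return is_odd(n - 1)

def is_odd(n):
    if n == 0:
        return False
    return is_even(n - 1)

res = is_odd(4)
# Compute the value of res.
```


is_odd(4)
= is_even(3)
= is_odd(2)
= is_even(1)
= is_odd(0)
n == 0: return False
= False


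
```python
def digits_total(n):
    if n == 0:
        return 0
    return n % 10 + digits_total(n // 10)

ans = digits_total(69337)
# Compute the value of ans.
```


digits_total(69337)
= 7 + digits_total(6933)
= 7 + 3 + digits_total(693)
= 7 + 3 + 3 + digits_total(69)
= 7 + 3 + 3 + 9 + digits_total(6)
= 7 + 3 + 3 + 9 + 6 + digits_total(0)
= 7 + 3 + 3 + 9 + 6 + 0
= 28


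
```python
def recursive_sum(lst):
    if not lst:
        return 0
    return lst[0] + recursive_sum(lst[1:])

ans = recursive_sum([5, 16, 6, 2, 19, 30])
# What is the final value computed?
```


recursive_sum([5, 16, 6, 2, 19, 30])
= 5 + recursive_sum([16, 6, 2, 19, 30])
= 5 + 16 + recursive_sum([6, 2, 19, 30])
= 5 + 16 + 6 + recursive_sum([2, 19, 30])
= 5 + 16 + 6 + 2 + recursive_sum([19, 30])
= 5 + 16 + 6 + 2 + 19 + recursive_sum([30])
= 5 + 16 + 6 + 2 + 19 + 30 + recursive_sum([])
= 5 + 16 + 6 + 2 + 19 + 30 + 0
= 78


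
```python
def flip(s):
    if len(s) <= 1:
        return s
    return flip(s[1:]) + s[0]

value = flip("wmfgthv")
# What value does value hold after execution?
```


flip("wmfgthv")
= flip("mfgthv") + "w"
= flip("fgthv") + "m" + "w"
= flip("gthv") + "f" + "m" + "w"
= flip("thv") + "g" + "f" + "m" + "w"
= flip("hv") + "t" + "g" + "f" + "m" + "w"
= flip("v") + "h" + "t" + "g" + "f" + "m" + "w"
= "v" + "h" + "t" + "g" + "f" + "m" + "w"
= "vhtgfmw"


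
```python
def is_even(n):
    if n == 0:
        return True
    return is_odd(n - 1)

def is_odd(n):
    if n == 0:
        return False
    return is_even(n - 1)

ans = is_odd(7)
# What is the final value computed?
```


is_odd(7)
= is_even(6)
= is_odd(5)
= is_even(4)
= is_odd(3)
= is_even(2)
= is_odd(1)
= is_even(0)
n == 0: return True
= True


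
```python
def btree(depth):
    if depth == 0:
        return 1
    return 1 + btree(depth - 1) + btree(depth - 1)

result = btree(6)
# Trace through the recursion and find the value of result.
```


btree(6)
= 1 + btree(5) + btree(5)
= 1 + 2 * btree(5)
btree(k) = 2^(k+1) - 1
btree(0) = 1
btree(1) = 3
btree(2) = 7
btree(3) = 15
btree(4) = 31
btree(6) = 2^7 - 1 = 127


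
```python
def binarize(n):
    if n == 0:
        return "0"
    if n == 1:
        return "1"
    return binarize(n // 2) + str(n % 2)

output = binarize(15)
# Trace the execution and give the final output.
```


binarize(15)
= binarize(7) + "1"
= binarize(3) + "1" + "1"
= binarize(1) + "1" + "1" + "1"
= "1" + "1" + "1" + "1"
= "1111"


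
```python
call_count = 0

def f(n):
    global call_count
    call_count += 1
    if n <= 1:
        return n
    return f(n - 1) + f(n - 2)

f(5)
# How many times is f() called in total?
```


f(5) calls f(4) and f(3); each non-base call branches into two more.
Let C(k) = total number of calls made by f(k), including the call to f(k) itself.
Base cases: C(0) = 1, C(1) = 1
Recurrence: C(k) = 1 + C(k-1) + C(k-2)
  C(2) = 1 + C(1) + C(0) = 1 + 1 + 1 = 3
  C(3) = 1 + C(2) + C(1) = 1 + 3 + 1 = 5
  C(4) = 1 + C(3) + C(2) = 1 + 5 + 3 = 9
  C(5) = 1 + C(4) + C(3) = 1 + 9 + 5 = 15
Total calls = C(5) = 15


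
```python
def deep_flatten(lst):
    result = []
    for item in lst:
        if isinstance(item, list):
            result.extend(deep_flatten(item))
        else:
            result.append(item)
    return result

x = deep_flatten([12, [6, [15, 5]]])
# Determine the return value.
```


deep_flatten([12, [6, [15, 5]]])
Processing each element:
  12 is not a list -> append 12
  [6, [15, 5]] is a list -> deep_flatten recursively -> [6, 15, 5]
= [12, 6, 15, 5]


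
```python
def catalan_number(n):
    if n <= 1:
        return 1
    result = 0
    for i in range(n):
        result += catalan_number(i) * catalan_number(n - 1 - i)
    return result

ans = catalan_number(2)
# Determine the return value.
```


catalan_number(2)
= sum of catalan_number(i) * catalan_number(2-1-i) for i in 0..1
  catalan_number(0)*catalan_number(1) = 1*1 = 1
  catalan_number(1)*catalan_number(0) = 1*1 = 1
= 1 + 1
= 2


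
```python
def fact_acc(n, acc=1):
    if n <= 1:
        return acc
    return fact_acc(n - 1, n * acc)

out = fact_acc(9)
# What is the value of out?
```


fact_acc(9, 1)
= fact_acc(8, 9 * 1) = fact_acc(8, 9)
= fact_acc(7, 8 * 9) = fact_acc(7, 72)
= fact_acc(6, 7 * 72) = fact_acc(6, 504)
= fact_acc(5, 6 * 504) = fact_acc(5, 3024)
= fact_acc(4, 5 * 3024) = fact_acc(4, 15120)
= fact_acc(3, 4 * 15120) = fact_acc(3, 60480)
= fact_acc(2, 3 * 60480) = fact_acc(2, 181440)
= fact_acc(1, 2 * 181440) = fact_acc(1, 362880)
n <= 1, return acc = 362880


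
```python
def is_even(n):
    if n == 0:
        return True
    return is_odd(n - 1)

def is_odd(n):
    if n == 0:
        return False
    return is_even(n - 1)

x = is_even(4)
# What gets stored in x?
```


is_even(4)
= is_odd(3)
= is_even(2)
= is_odd(1)
= is_even(0)
n == 0: return True
= True


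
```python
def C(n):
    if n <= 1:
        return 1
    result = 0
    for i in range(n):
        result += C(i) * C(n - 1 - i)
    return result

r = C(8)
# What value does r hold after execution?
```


C(8)
= sum of C(i) * C(8-1-i) for i in 0..7
First compute sub-values bottom-up:
  C(0) = 1, C(1) = 1
  C(2) = 1*1 + 1*1 = 2
  C(3) = 1*2 + 1*1 + 2*1 = 5
  C(4) = 1*5 + 1*2 + 2*1 + 5*1 = 14
  C(5) = 1*14 + 1*5 + 2*2 + 5*1 + 14*1 = 42
  C(6) = 1*42 + 1*14 + 2*5 + 5*2 + 14*1 + 42*1 = 132
  C(7) = 1*132 + 1*42 + 2*14 + 5*5 + 14*2 + 42*1 + 132*1 = 429
Now C(8):
  C(0)*C(7) = 1*429 = 429
  C(1)*C(6) = 1*132 = 132
  C(2)*C(5) = 2*42 = 84
  C(3)*C(4) = 5*14 = 70
  C(4)*C(3) = 14*5 = 70
  C(5)*C(2) = 42*2 = 84
  C(6)*C(1) = 132*1 = 132
  C(7)*C(0) = 429*1 = 429
= 429 + 132 + 84 + 70 + 70 + 84 + 132 + 429
= 1430


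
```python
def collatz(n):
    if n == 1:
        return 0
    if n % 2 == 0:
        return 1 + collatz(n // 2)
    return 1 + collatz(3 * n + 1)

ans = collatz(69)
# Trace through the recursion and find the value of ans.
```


collatz(69)
69 is odd -> 3*69+1 = 208 -> collatz(208)
208 is even -> collatz(104)
104 is even -> collatz(52)
52 is even -> collatz(26)
26 is even -> collatz(13)
13 is odd -> 3*13+1 = 40 -> collatz(40)
40 is even -> collatz(20)
20 is even -> collatz(10)
10 is even -> collatz(5)
5 is odd -> 3*5+1 = 16 -> collatz(16)
16 is even -> collatz(8)
8 is even -> collatz(4)
4 is even -> collatz(2)
2 is even -> collatz(1)
Reached 1 after 14 steps
= 14


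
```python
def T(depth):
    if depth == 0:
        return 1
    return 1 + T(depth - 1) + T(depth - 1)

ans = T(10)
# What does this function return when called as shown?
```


T(10)
= 1 + T(9) + T(9)
= 1 + 2 * T(9)
T(k) = 2^(k+1) - 1
T(0) = 1
T(1) = 3
T(2) = 7
T(3) = 15
T(4) = 31
T(10) = 2^11 - 1 = 2047


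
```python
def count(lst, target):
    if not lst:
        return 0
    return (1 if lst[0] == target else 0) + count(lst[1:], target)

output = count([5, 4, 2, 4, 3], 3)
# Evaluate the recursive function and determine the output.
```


count([5, 4, 2, 4, 3], 3)
lst[0]=5 != 3: 0 + count([4, 2, 4, 3], 3)
lst[0]=4 != 3: 0 + count([2, 4, 3], 3)
lst[0]=2 != 3: 0 + count([4, 3], 3)
lst[0]=4 != 3: 0 + count([3], 3)
lst[0]=3 == 3: 1 + count([], 3)
= 1


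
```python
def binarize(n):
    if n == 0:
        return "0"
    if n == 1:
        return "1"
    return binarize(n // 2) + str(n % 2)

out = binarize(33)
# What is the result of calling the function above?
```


binarize(33)
= binarize(16) + "1"
= binarize(8) + "0" + "1"
= binarize(4) + "0" + "0" + "1"
= binarize(2) + "0" + "0" + "0" + "1"
= binarize(1) + "0" + "0" + "0" + "0" + "1"
= "1" + "0" + "0" + "0" + "0" + "1"
= "100001"


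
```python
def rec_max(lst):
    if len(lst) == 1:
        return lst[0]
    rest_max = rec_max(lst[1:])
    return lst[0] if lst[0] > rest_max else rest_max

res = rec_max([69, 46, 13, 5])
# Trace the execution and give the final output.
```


rec_max([69, 46, 13, 5])
= compare 69 with rec_max([46, 13, 5])
= compare 46 with rec_max([13, 5])
= compare 13 with rec_max([5])
Base: rec_max([5]) = 5
compare 13 with 5: max = 13
compare 46 with 13: max = 46
compare 69 with 46: max = 69
= 69


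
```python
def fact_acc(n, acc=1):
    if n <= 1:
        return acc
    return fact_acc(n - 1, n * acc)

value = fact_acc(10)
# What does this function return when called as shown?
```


fact_acc(10, 1)
= fact_acc(9, 10 * 1) = fact_acc(9, 10)
= fact_acc(8, 9 * 10) = fact_acc(8, 90)
= fact_acc(7, 8 * 90) = fact_acc(7, 720)
= fact_acc(6, 7 * 720) = fact_acc(6, 5040)
= fact_acc(5, 6 * 5040) = fact_acc(5, 30240)
= fact_acc(4, 5 * 30240) = fact_acc(4, 151200)
= fact_acc(3, 4 * 151200) = fact_acc(3, 604800)
= fact_acc(2, 3 * 604800) = fact_acc(2, 1814400)
= fact_acc(1, 2 * 1814400) = fact_acc(1, 3628800)
n <= 1, return acc = 3628800


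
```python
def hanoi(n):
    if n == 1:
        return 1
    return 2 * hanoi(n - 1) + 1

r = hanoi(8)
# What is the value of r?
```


hanoi(8)
= 2 * hanoi(7) + 1
= 2 * (2 * hanoi(6) + 1) + 1
= 2 * (2 * (2 * hanoi(5) + 1) + 1) + 1
= 2 * (2 * (2 * (2 * hanoi(4) + 1) + 1) + 1) + 1
= 2 * (2 * (2 * (2 * (2 * hanoi(3) + 1) + 1) + 1) + 1) + 1
= 2 * (2 * (2 * (2 * (2 * (2 * hanoi(2) + 1) + 1) + 1) + 1) + 1) + 1
= 2 * (2 * (2 * (2 * (2 * (2 * (2 * hanoi(1) + 1) + 1) + 1) + 1) + 1) + 1) + 1
Now compute bottom-up:
hanoi(1) = 1
hanoi(2) = 2 * 1 + 1 = 3
hanoi(3) = 2 * 3 + 1 = 7
hanoi(4) = 2 * 7 + 1 = 15
hanoi(5) = 2 * 15 + 1 = 31
hanoi(6) = 2 * 31 + 1 = 63
hanoi(7) = 2 * 63 + 1 = 127
hanoi(8) = 2 * 127 + 1 = 255
= 255


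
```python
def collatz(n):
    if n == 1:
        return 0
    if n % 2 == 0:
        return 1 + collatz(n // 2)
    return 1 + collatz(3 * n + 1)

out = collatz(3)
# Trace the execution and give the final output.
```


collatz(3)
3 is odd -> 3*3+1 = 10 -> collatz(10)
10 is even -> collatz(5)
5 is odd -> 3*5+1 = 16 -> collatz(16)
16 is even -> collatz(8)
8 is even -> collatz(4)
4 is even -> collatz(2)
2 is even -> collatz(1)
Reached 1 after 7 steps
= 7


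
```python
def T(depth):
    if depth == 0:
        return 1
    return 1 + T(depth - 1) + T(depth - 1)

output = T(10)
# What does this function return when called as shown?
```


T(10)
= 1 + T(9) + T(9)
= 1 + 2 * T(9)
T(k) = 2^(k+1) - 1
T(0) = 1
T(1) = 3
T(2) = 7
T(3) = 15
T(4) = 31
T(10) = 2^11 - 1 = 2047


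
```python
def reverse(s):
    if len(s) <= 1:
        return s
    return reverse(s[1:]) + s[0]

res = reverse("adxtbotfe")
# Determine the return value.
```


reverse("adxtbotfe")
= reverse("dxtbotfe") + "a"
= reverse("xtbotfe") + "d" + "a"
= reverse("tbotfe") + "x" + "d" + "a"
= reverse("botfe") + "t" + "x" + "d" + "a"
= reverse("otfe") + "b" + "t" + "x" + "d" + "a"
= reverse("tfe") + "o" + "b" + "t" + "x" + "d" + "a"
= reverse("fe") + "t" + "o" + "b" + "t" + "x" + "d" + "a"
= reverse("e") + "f" + "t" + "o" + "b" + "t" + "x" + "d" + "a"
= "e" + "f" + "t" + "o" + "b" + "t" + "x" + "d" + "a"
= "eftobtxda"


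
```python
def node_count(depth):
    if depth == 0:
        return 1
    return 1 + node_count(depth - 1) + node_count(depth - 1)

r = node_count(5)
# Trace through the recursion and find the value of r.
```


node_count(5)
= 1 + node_count(4) + node_count(4)
= 1 + 2 * node_count(4)
node_count(k) = 2^(k+1) - 1
node_count(0) = 1
node_count(1) = 3
node_count(2) = 7
node_count(3) = 15
node_count(4) = 31
node_count(5) = 2^6 - 1 = 63


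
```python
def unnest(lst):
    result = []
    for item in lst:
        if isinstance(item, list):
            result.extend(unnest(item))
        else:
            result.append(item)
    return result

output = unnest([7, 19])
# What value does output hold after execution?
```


unnest([7, 19])
Processing each element:
  7 is not a list -> append 7
  19 is not a list -> append 19
= [7, 19]


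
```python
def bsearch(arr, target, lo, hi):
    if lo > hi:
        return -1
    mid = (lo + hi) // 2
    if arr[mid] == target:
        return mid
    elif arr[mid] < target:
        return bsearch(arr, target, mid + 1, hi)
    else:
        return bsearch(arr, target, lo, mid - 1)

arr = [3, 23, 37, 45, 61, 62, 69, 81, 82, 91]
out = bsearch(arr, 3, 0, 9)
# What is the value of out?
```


bsearch(arr, 3, 0, 9)
lo=0, hi=9, mid=4, arr[mid]=61
61 > 3, search left half
lo=0, hi=3, mid=1, arr[mid]=23
23 > 3, search left half
lo=0, hi=0, mid=0, arr[mid]=3
arr[0] == 3, found at index 0
= 0


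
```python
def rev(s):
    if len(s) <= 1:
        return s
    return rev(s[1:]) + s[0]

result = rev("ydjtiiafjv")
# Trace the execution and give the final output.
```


rev("ydjtiiafjv")
= rev("djtiiafjv") + "y"
= rev("jtiiafjv") + "d" + "y"
= rev("tiiafjv") + "j" + "d" + "y"
= rev("iiafjv") + "t" + "j" + "d" + "y"
= rev("iafjv") + "i" + "t" + "j" + "d" + "y"
= rev("afjv") + "i" + "i" + "t" + "j" + "d" + "y"
= rev("fjv") + "a" + "i" + "i" + "t" + "j" + "d" + "y"
= rev("jv") + "f" + "a" + "i" + "i" + "t" + "j" + "d" + "y"
= rev("v") + "j" + "f" + "a" + "i" + "i" + "t" + "j" + "d" + "y"
= "v" + "j" + "f" + "a" + "i" + "i" + "t" + "j" + "d" + "y"
= "vjfaiitjdy"


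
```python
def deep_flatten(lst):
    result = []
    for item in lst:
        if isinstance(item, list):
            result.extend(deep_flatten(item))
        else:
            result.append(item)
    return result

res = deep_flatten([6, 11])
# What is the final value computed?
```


deep_flatten([6, 11])
Processing each element:
  6 is not a list -> append 6
  11 is not a list -> append 11
= [6, 11]


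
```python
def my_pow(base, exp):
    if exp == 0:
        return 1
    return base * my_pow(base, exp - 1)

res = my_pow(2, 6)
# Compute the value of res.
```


my_pow(2, 6)
= 2 * my_pow(2, 5)
= 2 * 2 * my_pow(2, 4)
= 2 * 2 * 2 * my_pow(2, 3)
= 2 * 2 * 2 * 2 * my_pow(2, 2)
= 2 * 2 * 2 * 2 * 2 * my_pow(2, 1)
= 2 * 2 * 2 * 2 * 2 * 2 * my_pow(2, 0)
= 2 * 2 * 2 * 2 * 2 * 2 * 1
= 64


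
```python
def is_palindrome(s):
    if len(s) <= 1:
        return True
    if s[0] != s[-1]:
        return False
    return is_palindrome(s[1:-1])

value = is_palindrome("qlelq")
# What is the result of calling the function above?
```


is_palindrome("qlelq")
"qlelq": s[0]='q' == s[-1]='q' -> is_palindrome("lel")
"lel": s[0]='l' == s[-1]='l' -> is_palindrome("e")
"e": len <= 1 -> True
= True


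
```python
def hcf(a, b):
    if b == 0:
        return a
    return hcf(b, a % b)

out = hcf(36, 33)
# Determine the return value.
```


hcf(36, 33)
= hcf(33, 36 % 33) = hcf(33, 3)
= hcf(3, 33 % 3) = hcf(3, 0)
b == 0, return a = 3


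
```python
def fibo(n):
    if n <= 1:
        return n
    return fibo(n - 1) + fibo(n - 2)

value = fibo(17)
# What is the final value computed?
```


fibo(17)
= fibo(16) + fibo(15)
= (fibo(15) + fibo(14)) + fibo(15)
Computing bottom-up: fibo(0)=0, fibo(1)=1, fibo(2)=1, fibo(3)=2, fibo(4)=3, fibo(5)=5, fibo(6)=8, fibo(7)=13, fibo(8)=21, fibo(9)=34, fibo(10)=55, fibo(11)=89, fibo(12)=144, fibo(13)=233, fibo(14)=377, fibo(15)=610, fibo(16)=987, fibo(17)=1597
= 1597


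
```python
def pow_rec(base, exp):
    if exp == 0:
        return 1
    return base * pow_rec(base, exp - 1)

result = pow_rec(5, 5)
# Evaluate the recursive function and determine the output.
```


pow_rec(5, 5)
= 5 * pow_rec(5, 4)
= 5 * 5 * pow_rec(5, 3)
= 5 * 5 * 5 * pow_rec(5, 2)
= 5 * 5 * 5 * 5 * pow_rec(5, 1)
= 5 * 5 * 5 * 5 * 5 * pow_rec(5, 0)
= 5 * 5 * 5 * 5 * 5 * 1
= 3125


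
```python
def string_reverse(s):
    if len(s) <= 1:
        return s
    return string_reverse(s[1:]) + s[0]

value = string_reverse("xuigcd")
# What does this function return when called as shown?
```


string_reverse("xuigcd")
= string_reverse("uigcd") + "x"
= string_reverse("igcd") + "u" + "x"
= string_reverse("gcd") + "i" + "u" + "x"
= string_reverse("cd") + "g" + "i" + "u" + "x"
= string_reverse("d") + "c" + "g" + "i" + "u" + "x"
= "d" + "c" + "g" + "i" + "u" + "x"
= "dcgiux"


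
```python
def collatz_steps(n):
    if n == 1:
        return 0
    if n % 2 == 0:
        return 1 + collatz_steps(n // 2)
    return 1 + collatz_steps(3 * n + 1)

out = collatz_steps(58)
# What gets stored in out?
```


collatz_steps(58)
58 is even -> collatz_steps(29)
29 is odd -> 3*29+1 = 88 -> collatz_steps(88)
88 is even -> collatz_steps(44)
44 is even -> collatz_steps(22)
22 is even -> collatz_steps(11)
11 is odd -> 3*11+1 = 34 -> collatz_steps(34)
34 is even -> collatz_steps(17)
17 is odd -> 3*17+1 = 52 -> collatz_steps(52)
52 is even -> collatz_steps(26)
26 is even -> collatz_steps(13)
13 is odd -> 3*13+1 = 40 -> collatz_steps(40)
40 is even -> collatz_steps(20)
20 is even -> collatz_steps(10)
10 is even -> collatz_steps(5)
5 is odd -> 3*5+1 = 16 -> collatz_steps(16)
16 is even -> collatz_steps(8)
8 is even -> collatz_steps(4)
4 is even -> collatz_steps(2)
2 is even -> collatz_steps(1)
Reached 1 after 19 steps
= 19


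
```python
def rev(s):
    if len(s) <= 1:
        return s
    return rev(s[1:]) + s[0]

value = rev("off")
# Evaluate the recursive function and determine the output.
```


rev("off")
= rev("ff") + "o"
= rev("f") + "f" + "o"
= "f" + "f" + "o"
= "ffo"


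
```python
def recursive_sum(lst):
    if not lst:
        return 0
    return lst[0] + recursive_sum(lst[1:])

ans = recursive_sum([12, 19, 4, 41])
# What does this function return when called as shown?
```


recursive_sum([12, 19, 4, 41])
= 12 + recursive_sum([19, 4, 41])
= 12 + 19 + recursive_sum([4, 41])
= 12 + 19 + 4 + recursive_sum([41])
= 12 + 19 + 4 + 41 + recursive_sum([])
= 12 + 19 + 4 + 41 + 0
= 76


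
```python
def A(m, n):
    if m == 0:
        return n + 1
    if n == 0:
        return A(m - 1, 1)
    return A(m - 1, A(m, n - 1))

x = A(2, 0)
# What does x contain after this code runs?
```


A(2, 0)
n == 0: return A(1, 1)
= A(1, 1) = 3
= 3


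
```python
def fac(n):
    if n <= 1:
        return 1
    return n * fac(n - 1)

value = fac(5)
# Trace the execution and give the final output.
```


fac(5)
= 5 * fac(4)
= 5 * 4 * fac(3)
= 5 * 4 * 3 * fac(2)
= 5 * 4 * 3 * 2 * fac(1)
= 5 * 4 * 3 * 2 * 1
= 120
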